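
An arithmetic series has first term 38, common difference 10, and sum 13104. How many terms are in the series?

Using S = n/2 × [2a + (n-1)d]
13104 = n/2 × [2(38) + (n-1)(10)]
13104 = n/2 × [76 + 10n - 10]
26208 = n × [66 + 10n]
10n² + (66)n - 26208 = 0
Discriminant: Δ = (66)² - 4(10)(-26208) = 4356 + 1048320 = 1052676
√Δ = 1026
n = [-(66) + √Δ] / (2·10) = (-66 + 1026) / 20 = 960 / 20 = 48
(The negative root is discarded since n must be a positive integer.)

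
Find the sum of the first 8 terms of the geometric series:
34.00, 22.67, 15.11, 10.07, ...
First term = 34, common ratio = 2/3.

Sₙ = a(1 - rⁿ) / (1 - r)
S_8 = 34(1 - (2/3)^8) / (1 - (2/3))
S_8 = 34(1 - (256/6561)) / (1/3)
S_8 = 214370/2187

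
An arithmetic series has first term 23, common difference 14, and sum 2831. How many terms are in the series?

Using S = n/2 × [2a + (n-1)d]
2831 = n/2 × [2(23) + (n-1)(14)]
2831 = n/2 × [46 + 14n - 14]
5662 = n × [32 + 14n]
14n² + (32)n - 5662 = 0
Discriminant: Δ = (32)² - 4(14)(-5662) = 1024 + 317072 = 318096
√Δ = 564
n = [-(32) + √Δ] / (2·14) = (-32 + 564) / 28 = 532 / 28 = 19
(The negative root is discarded since n must be a positive integer.)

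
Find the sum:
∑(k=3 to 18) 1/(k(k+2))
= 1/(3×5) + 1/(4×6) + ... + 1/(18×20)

Partial fractions: 1/(k(k+2)) = (1/2)[1/k - 1/(k+2)]
Telescoping leaves the first two and last two terms:
= (1/2)[1/3 + 1/4 - 1/19 - 1/20]
= 137/570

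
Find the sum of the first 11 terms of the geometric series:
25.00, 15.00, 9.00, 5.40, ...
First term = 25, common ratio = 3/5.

Sₙ = a(1 - rⁿ) / (1 - r)
S_11 = 25(1 - (3/5)^11) / (1 - (3/5))
S_11 = 25(1 - (177147/48828125)) / (2/5)
S_11 = 24325489/390625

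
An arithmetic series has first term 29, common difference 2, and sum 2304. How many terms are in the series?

Using S = n/2 × [2a + (n-1)d]
2304 = n/2 × [2(29) + (n-1)(2)]
2304 = n/2 × [58 + 2n - 2]
4608 = n × [56 + 2n]
2n² + (56)n - 4608 = 0
Discriminant: Δ = (56)² - 4(2)(-4608) = 3136 + 36864 = 40000
√Δ = 200
n = [-(56) + √Δ] / (2·2) = (-56 + 200) / 4 = 144 / 4 = 36
(The negative root is discarded since n must be a positive integer.)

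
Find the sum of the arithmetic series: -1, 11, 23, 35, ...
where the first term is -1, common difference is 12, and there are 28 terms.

Sₙ = n/2 × (first + last)
Last term = a + (n-1)d = -1 + (28-1)×12 = 323
S_28 = 28/2 × (-1 + 323)
S_28 = 28/2 × 322 = 4508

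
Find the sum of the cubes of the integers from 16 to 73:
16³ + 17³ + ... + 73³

Use ∑_{k=1}^{n} k³ = [n(n+1)/2]², then subtract the first 15 terms.
∑_{k=1}^{73} k³ = [73×74/2]² = 2701² = 7295401
∑_{k=1}^{15} k³ = [15×16/2]² = 120² = 14400
∑_{k=16}^{73} k³ = 7295401 - 14400 = 7281001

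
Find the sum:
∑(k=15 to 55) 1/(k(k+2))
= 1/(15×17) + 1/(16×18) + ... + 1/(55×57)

Partial fractions: 1/(k(k+2)) = (1/2)[1/k - 1/(k+2)]
Telescoping leaves the first two and last two terms:
= (1/2)[1/15 + 1/16 - 1/56 - 1/57]
= 2993/63840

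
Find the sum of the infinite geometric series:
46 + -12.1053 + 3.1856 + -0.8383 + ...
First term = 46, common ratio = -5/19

For |r| < 1, S = a / (1 - r)
S = 46 / (1 - (-5/19))
S = 46 / (24/19)
S = 437/12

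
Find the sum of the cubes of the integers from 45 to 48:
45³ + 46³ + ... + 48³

Use ∑_{k=1}^{n} k³ = [n(n+1)/2]², then subtract the first 44 terms.
∑_{k=1}^{48} k³ = [48×49/2]² = 1176² = 1382976
∑_{k=1}^{44} k³ = [44×45/2]² = 990² = 980100
∑_{k=45}^{48} k³ = 1382976 - 980100 = 402876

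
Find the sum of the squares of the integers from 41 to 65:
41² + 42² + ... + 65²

Use ∑_{k=1}^{n} k² = n(n+1)(2n+1)/6, then subtract the first 40 terms.
∑_{k=1}^{65} k² = 65×66×131/6 = 93665
∑_{k=1}^{40} k² = 40×41×81/6 = 22140
∑_{k=41}^{65} k² = 93665 - 22140 = 71525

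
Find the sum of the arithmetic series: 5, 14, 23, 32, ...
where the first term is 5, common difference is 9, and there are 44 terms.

Sₙ = n/2 × (first + last)
Last term = a + (n-1)d = 5 + (44-1)×9 = 392
S_44 = 44/2 × (5 + 392)
S_44 = 44/2 × 397 = 8734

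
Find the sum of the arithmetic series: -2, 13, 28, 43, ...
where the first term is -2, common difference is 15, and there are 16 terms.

Sₙ = n/2 × (first + last)
Last term = a + (n-1)d = -2 + (16-1)×15 = 223
S_16 = 16/2 × (-2 + 223)
S_16 = 16/2 × 221 = 1768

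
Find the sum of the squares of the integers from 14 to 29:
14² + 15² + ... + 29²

Use ∑_{k=1}^{n} k² = n(n+1)(2n+1)/6, then subtract the first 13 terms.
∑_{k=1}^{29} k² = 29×30×59/6 = 8555
∑_{k=1}^{13} k² = 13×14×27/6 = 819
∑_{k=14}^{29} k² = 8555 - 819 = 7736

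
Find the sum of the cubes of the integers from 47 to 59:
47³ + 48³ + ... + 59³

Use ∑_{k=1}^{n} k³ = [n(n+1)/2]², then subtract the first 46 terms.
∑_{k=1}^{59} k³ = [59×60/2]² = 1770² = 3132900
∑_{k=1}^{46} k³ = [46×47/2]² = 1081² = 1168561
∑_{k=47}^{59} k³ = 3132900 - 1168561 = 1964339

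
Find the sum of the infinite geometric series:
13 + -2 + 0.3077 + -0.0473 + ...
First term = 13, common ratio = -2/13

For |r| < 1, S = a / (1 - r)
S = 13 / (1 - (-2/13))
S = 13 / (15/13)
S = 169/15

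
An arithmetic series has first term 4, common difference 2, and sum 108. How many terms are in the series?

Using S = n/2 × [2a + (n-1)d]
108 = n/2 × [2(4) + (n-1)(2)]
108 = n/2 × [8 + 2n - 2]
216 = n × [6 + 2n]
2n² + (6)n - 216 = 0
Discriminant: Δ = (6)² - 4(2)(-216) = 36 + 1728 = 1764
√Δ = 42
n = [-(6) + √Δ] / (2·2) = (-6 + 42) / 4 = 36 / 4 = 9
(The negative root is discarded since n must be a positive integer.)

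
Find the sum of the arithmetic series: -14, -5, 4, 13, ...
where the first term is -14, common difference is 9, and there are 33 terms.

Sₙ = n/2 × (first + last)
Last term = a + (n-1)d = -14 + (33-1)×9 = 274
S_33 = 33/2 × (-14 + 274)
S_33 = 33/2 × 260 = 4290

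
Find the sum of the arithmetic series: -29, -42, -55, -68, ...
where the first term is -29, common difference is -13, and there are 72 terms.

Sₙ = n/2 × (first + last)
Last term = a + (n-1)d = -29 + (72-1)×(-13) = -952
S_72 = 72/2 × (-29 + (-952))
S_72 = 72/2 × (-981) = -35316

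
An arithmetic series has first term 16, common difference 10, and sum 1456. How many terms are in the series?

Using S = n/2 × [2a + (n-1)d]
1456 = n/2 × [2(16) + (n-1)(10)]
1456 = n/2 × [32 + 10n - 10]
2912 = n × [22 + 10n]
10n² + (22)n - 2912 = 0
Discriminant: Δ = (22)² - 4(10)(-2912) = 484 + 116480 = 116964
√Δ = 342
n = [-(22) + √Δ] / (2·10) = (-22 + 342) / 20 = 320 / 20 = 16
(The negative root is discarded since n must be a positive integer.)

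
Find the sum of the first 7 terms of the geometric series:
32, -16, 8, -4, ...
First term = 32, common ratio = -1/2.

Sₙ = a(1 - rⁿ) / (1 - r)
S_7 = 32(1 - (-1/2)^7) / (1 - (-1/2))
S_7 = 32(1 - (-1/128)) / (3/2)
S_7 = 43/2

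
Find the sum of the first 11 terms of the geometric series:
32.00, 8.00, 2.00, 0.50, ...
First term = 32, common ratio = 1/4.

Sₙ = a(1 - rⁿ) / (1 - r)
S_11 = 32(1 - (1/4)^11) / (1 - (1/4))
S_11 = 32(1 - (1/4194304)) / (3/4)
S_11 = 1398101/32768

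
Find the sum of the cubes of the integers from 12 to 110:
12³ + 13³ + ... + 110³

Use ∑_{k=1}^{n} k³ = [n(n+1)/2]², then subtract the first 11 terms.
∑_{k=1}^{110} k³ = [110×111/2]² = 6105² = 37271025
∑_{k=1}^{11} k³ = [11×12/2]² = 66² = 4356
∑_{k=12}^{110} k³ = 37271025 - 4356 = 37266669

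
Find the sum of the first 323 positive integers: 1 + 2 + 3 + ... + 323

Formula: ∑k = n(n+1)/2
= 323×324/2
= 104652/2
= 52326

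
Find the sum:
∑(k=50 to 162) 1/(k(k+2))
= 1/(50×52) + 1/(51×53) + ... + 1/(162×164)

Partial fractions: 1/(k(k+2)) = (1/2)[1/k - 1/(k+2)]
Telescoping leaves the first two and last two terms:
= (1/2)[1/50 + 1/51 - 1/163 - 1/164]
= 933041/68166600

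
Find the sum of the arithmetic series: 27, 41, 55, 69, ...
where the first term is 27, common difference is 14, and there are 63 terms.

Sₙ = n/2 × (first + last)
Last term = a + (n-1)d = 27 + (63-1)×14 = 895
S_63 = 63/2 × (27 + 895)
S_63 = 63/2 × 922 = 29043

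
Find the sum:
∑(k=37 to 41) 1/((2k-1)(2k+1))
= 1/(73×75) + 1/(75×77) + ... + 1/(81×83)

Partial fractions: 1/((2k-1)(2k+1)) = (1/2)[1/(2k-1) - 1/(2k+1)]
The series telescopes:
= (1/2)[1/73 - 1/83]
= 5/6059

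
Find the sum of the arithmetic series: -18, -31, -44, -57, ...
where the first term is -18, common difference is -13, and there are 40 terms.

Sₙ = n/2 × (first + last)
Last term = a + (n-1)d = -18 + (40-1)×(-13) = -525
S_40 = 40/2 × (-18 + (-525))
S_40 = 40/2 × (-543) = -10860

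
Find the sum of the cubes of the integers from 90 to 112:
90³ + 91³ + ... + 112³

Use ∑_{k=1}^{n} k³ = [n(n+1)/2]², then subtract the first 89 terms.
∑_{k=1}^{112} k³ = [112×113/2]² = 6328² = 40043584
∑_{k=1}^{89} k³ = [89×90/2]² = 4005² = 16040025
∑_{k=90}^{112} k³ = 40043584 - 16040025 = 24003559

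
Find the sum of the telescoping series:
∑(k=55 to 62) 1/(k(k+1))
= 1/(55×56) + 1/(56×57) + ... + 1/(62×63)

Partial fractions: 1/(k(k+1)) = 1/k - 1/(k+1)
The series telescopes:
= (1/55 - 1/56) + (1/56 - 1/57) + ... + (1/62 - 1/63)
= 1/55 - 1/63
= 8/3465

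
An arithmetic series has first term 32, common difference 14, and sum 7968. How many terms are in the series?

Using S = n/2 × [2a + (n-1)d]
7968 = n/2 × [2(32) + (n-1)(14)]
7968 = n/2 × [64 + 14n - 14]
15936 = n × [50 + 14n]
14n² + (50)n - 15936 = 0
Discriminant: Δ = (50)² - 4(14)(-15936) = 2500 + 892416 = 894916
√Δ = 946
n = [-(50) + √Δ] / (2·14) = (-50 + 946) / 28 = 896 / 28 = 32
(The negative root is discarded since n must be a positive integer.)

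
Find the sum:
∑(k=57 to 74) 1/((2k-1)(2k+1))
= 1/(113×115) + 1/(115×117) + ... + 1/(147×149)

Partial fractions: 1/((2k-1)(2k+1)) = (1/2)[1/(2k-1) - 1/(2k+1)]
The series telescopes:
= (1/2)[1/113 - 1/149]
= 18/16837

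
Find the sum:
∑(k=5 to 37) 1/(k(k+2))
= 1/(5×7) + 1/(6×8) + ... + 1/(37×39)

Partial fractions: 1/(k(k+2)) = (1/2)[1/k - 1/(k+2)]
Telescoping leaves the first two and last two terms:
= (1/2)[1/5 + 1/6 - 1/38 - 1/39]
= 583/3705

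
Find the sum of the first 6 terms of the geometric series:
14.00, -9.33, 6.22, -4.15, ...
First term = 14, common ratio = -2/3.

Sₙ = a(1 - rⁿ) / (1 - r)
S_6 = 14(1 - (-2/3)^6) / (1 - (-2/3))
S_6 = 14(1 - (64/729)) / (5/3)
S_6 = 1862/243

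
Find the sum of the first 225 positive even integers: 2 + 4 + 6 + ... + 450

Sum of first n even numbers = n(n+1)
= 225×226
= 50850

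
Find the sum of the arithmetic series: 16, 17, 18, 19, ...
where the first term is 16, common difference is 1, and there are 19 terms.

Sₙ = n/2 × (first + last)
Last term = a + (n-1)d = 16 + (19-1)×1 = 34
S_19 = 19/2 × (16 + 34)
S_19 = 19/2 × 50 = 475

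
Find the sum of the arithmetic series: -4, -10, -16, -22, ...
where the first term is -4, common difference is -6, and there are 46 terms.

Sₙ = n/2 × (first + last)
Last term = a + (n-1)d = -4 + (46-1)×(-6) = -274
S_46 = 46/2 × (-4 + (-274))
S_46 = 46/2 × (-278) = -6394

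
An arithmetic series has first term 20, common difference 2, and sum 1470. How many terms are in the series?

Using S = n/2 × [2a + (n-1)d]
1470 = n/2 × [2(20) + (n-1)(2)]
1470 = n/2 × [40 + 2n - 2]
2940 = n × [38 + 2n]
2n² + (38)n - 2940 = 0
Discriminant: Δ = (38)² - 4(2)(-2940) = 1444 + 23520 = 24964
√Δ = 158
n = [-(38) + √Δ] / (2·2) = (-38 + 158) / 4 = 120 / 4 = 30
(The negative root is discarded since n must be a positive integer.)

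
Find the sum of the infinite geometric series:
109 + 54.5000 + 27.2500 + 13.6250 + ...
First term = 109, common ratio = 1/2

For |r| < 1, S = a / (1 - r)
S = 109 / (1 - (1/2))
S = 109 / (1/2)
S = 218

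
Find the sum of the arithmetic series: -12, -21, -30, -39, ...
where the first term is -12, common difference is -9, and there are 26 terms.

Sₙ = n/2 × (first + last)
Last term = a + (n-1)d = -12 + (26-1)×(-9) = -237
S_26 = 26/2 × (-12 + (-237))
S_26 = 26/2 × (-249) = -3237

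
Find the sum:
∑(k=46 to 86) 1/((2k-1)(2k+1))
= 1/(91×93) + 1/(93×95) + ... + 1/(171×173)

Partial fractions: 1/((2k-1)(2k+1)) = (1/2)[1/(2k-1) - 1/(2k+1)]
The series telescopes:
= (1/2)[1/91 - 1/173]
= 41/15743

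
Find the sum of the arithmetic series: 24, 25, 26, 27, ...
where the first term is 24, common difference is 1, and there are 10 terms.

Sₙ = n/2 × (first + last)
Last term = a + (n-1)d = 24 + (10-1)×1 = 33
S_10 = 10/2 × (24 + 33)
S_10 = 10/2 × 57 = 285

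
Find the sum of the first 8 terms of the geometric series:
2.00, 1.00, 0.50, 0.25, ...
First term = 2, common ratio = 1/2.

Sₙ = a(1 - rⁿ) / (1 - r)
S_8 = 2(1 - (1/2)^8) / (1 - (1/2))
S_8 = 2(1 - (1/256)) / (1/2)
S_8 = 255/64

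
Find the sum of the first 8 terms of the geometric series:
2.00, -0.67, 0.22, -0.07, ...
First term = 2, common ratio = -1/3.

Sₙ = a(1 - rⁿ) / (1 - r)
S_8 = 2(1 - (-1/3)^8) / (1 - (-1/3))
S_8 = 2(1 - (1/6561)) / (4/3)
S_8 = 3280/2187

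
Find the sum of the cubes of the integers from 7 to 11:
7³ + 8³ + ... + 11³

Use ∑_{k=1}^{n} k³ = [n(n+1)/2]², then subtract the first 6 terms.
∑_{k=1}^{11} k³ = [11×12/2]² = 66² = 4356
∑_{k=1}^{6} k³ = [6×7/2]² = 21² = 441
∑_{k=7}^{11} k³ = 4356 - 441 = 3915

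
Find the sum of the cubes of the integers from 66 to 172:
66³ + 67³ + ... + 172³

Use ∑_{k=1}^{n} k³ = [n(n+1)/2]², then subtract the first 65 terms.
∑_{k=1}^{172} k³ = [172×173/2]² = 14878² = 221354884
∑_{k=1}^{65} k³ = [65×66/2]² = 2145² = 4601025
∑_{k=66}^{172} k³ = 221354884 - 4601025 = 216753859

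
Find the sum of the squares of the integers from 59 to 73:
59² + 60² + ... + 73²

Use ∑_{k=1}^{n} k² = n(n+1)(2n+1)/6, then subtract the first 58 terms.
∑_{k=1}^{73} k² = 73×74×147/6 = 132349
∑_{k=1}^{58} k² = 58×59×117/6 = 66729
∑_{k=59}^{73} k² = 132349 - 66729 = 65620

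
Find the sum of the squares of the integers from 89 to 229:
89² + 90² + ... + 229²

Use ∑_{k=1}^{n} k² = n(n+1)(2n+1)/6, then subtract the first 88 terms.
∑_{k=1}^{229} k² = 229×230×459/6 = 4029255
∑_{k=1}^{88} k² = 88×89×177/6 = 231044
∑_{k=89}^{229} k² = 4029255 - 231044 = 3798211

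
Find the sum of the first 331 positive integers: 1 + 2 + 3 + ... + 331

Formula: ∑k = n(n+1)/2
= 331×332/2
= 109892/2
= 54946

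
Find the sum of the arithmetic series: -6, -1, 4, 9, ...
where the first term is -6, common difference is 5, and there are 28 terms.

Sₙ = n/2 × (first + last)
Last term = a + (n-1)d = -6 + (28-1)×5 = 129
S_28 = 28/2 × (-6 + 129)
S_28 = 28/2 × 123 = 1722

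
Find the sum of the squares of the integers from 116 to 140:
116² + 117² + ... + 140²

Use ∑_{k=1}^{n} k² = n(n+1)(2n+1)/6, then subtract the first 115 terms.
∑_{k=1}^{140} k² = 140×141×281/6 = 924490
∑_{k=1}^{115} k² = 115×116×231/6 = 513590
∑_{k=116}^{140} k² = 924490 - 513590 = 410900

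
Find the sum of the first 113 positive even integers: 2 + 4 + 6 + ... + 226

Sum of first n even numbers = n(n+1)
= 113×114
= 12882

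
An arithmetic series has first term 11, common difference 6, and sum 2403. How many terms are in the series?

Using S = n/2 × [2a + (n-1)d]
2403 = n/2 × [2(11) + (n-1)(6)]
2403 = n/2 × [22 + 6n - 6]
4806 = n × [16 + 6n]
6n² + (16)n - 4806 = 0
Discriminant: Δ = (16)² - 4(6)(-4806) = 256 + 115344 = 115600
√Δ = 340
n = [-(16) + √Δ] / (2·6) = (-16 + 340) / 12 = 324 / 12 = 27
(The negative root is discarded since n must be a positive integer.)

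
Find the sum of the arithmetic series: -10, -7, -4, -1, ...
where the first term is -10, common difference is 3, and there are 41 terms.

Sₙ = n/2 × (first + last)
Last term = a + (n-1)d = -10 + (41-1)×3 = 110
S_41 = 41/2 × (-10 + 110)
S_41 = 41/2 × 100 = 2050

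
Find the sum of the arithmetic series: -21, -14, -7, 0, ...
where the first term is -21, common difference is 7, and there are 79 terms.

Sₙ = n/2 × (first + last)
Last term = a + (n-1)d = -21 + (79-1)×7 = 525
S_79 = 79/2 × (-21 + 525)
S_79 = 79/2 × 504 = 19908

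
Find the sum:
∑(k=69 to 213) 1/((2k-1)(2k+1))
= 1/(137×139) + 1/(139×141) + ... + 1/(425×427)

Partial fractions: 1/((2k-1)(2k+1)) = (1/2)[1/(2k-1) - 1/(2k+1)]
The series telescopes:
= (1/2)[1/137 - 1/427]
= 145/58499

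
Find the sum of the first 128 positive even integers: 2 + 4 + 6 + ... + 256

Sum of first n even numbers = n(n+1)
= 128×129
= 16512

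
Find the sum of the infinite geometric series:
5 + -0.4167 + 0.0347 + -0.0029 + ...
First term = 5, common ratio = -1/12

For |r| < 1, S = a / (1 - r)
S = 5 / (1 - (-1/12))
S = 5 / (13/12)
S = 60/13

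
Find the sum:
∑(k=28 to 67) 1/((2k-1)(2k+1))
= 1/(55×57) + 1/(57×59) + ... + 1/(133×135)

Partial fractions: 1/((2k-1)(2k+1)) = (1/2)[1/(2k-1) - 1/(2k+1)]
The series telescopes:
= (1/2)[1/55 - 1/135]
= 8/1485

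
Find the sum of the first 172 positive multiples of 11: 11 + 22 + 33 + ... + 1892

Factor out 11: = 11(1 + 2 + ... + 172) = 11 × n(n+1)/2
= 11 × 172×173/2
= 11 × 14878
= 163658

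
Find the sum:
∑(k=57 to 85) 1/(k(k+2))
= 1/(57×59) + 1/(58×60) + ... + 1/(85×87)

Partial fractions: 1/(k(k+2)) = (1/2)[1/k - 1/(k+2)]
Telescoping leaves the first two and last two terms:
= (1/2)[1/57 + 1/58 - 1/86 - 1/87]
= 829/142158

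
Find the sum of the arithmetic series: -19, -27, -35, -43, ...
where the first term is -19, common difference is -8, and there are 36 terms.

Sₙ = n/2 × (first + last)
Last term = a + (n-1)d = -19 + (36-1)×(-8) = -299
S_36 = 36/2 × (-19 + (-299))
S_36 = 36/2 × (-318) = -5724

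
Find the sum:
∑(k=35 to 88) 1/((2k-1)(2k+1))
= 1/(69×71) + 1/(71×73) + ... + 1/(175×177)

Partial fractions: 1/((2k-1)(2k+1)) = (1/2)[1/(2k-1) - 1/(2k+1)]
The series telescopes:
= (1/2)[1/69 - 1/177]
= 6/1357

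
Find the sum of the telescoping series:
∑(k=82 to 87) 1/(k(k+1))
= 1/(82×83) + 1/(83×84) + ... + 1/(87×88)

Partial fractions: 1/(k(k+1)) = 1/k - 1/(k+1)
The series telescopes:
= (1/82 - 1/83) + (1/83 - 1/84) + ... + (1/87 - 1/88)
= 1/82 - 1/88
= 3/3608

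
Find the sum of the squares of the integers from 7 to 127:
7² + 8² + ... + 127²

Use ∑_{k=1}^{n} k² = n(n+1)(2n+1)/6, then subtract the first 6 terms.
∑_{k=1}^{127} k² = 127×128×255/6 = 690880
∑_{k=1}^{6} k² = 6×7×13/6 = 91
∑_{k=7}^{127} k² = 690880 - 91 = 690789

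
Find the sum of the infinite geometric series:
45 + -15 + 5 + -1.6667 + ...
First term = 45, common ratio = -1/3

For |r| < 1, S = a / (1 - r)
S = 45 / (1 - (-1/3))
S = 45 / (4/3)
S = 135/4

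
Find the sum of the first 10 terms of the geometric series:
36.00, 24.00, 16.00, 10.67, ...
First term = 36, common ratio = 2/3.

Sₙ = a(1 - rⁿ) / (1 - r)
S_10 = 36(1 - (2/3)^10) / (1 - (2/3))
S_10 = 36(1 - (1024/59049)) / (1/3)
S_10 = 232100/2187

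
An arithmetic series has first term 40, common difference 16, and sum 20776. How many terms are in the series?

Using S = n/2 × [2a + (n-1)d]
20776 = n/2 × [2(40) + (n-1)(16)]
20776 = n/2 × [80 + 16n - 16]
41552 = n × [64 + 16n]
16n² + (64)n - 41552 = 0
Discriminant: Δ = (64)² - 4(16)(-41552) = 4096 + 2659328 = 2663424
√Δ = 1632
n = [-(64) + √Δ] / (2·16) = (-64 + 1632) / 32 = 1568 / 32 = 49
(The negative root is discarded since n must be a positive integer.)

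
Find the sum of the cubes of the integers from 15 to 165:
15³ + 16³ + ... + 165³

Use ∑_{k=1}^{n} k³ = [n(n+1)/2]², then subtract the first 14 terms.
∑_{k=1}^{165} k³ = [165×166/2]² = 13695² = 187553025
∑_{k=1}^{14} k³ = [14×15/2]² = 105² = 11025
∑_{k=15}^{165} k³ = 187553025 - 11025 = 187542000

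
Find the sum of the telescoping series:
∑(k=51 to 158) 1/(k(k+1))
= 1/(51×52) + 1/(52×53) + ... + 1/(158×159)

Partial fractions: 1/(k(k+1)) = 1/k - 1/(k+1)
The series telescopes:
= (1/51 - 1/52) + (1/52 - 1/53) + ... + (1/158 - 1/159)
= 1/51 - 1/159
= 12/901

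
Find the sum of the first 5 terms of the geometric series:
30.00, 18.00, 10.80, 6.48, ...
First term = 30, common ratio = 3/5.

Sₙ = a(1 - rⁿ) / (1 - r)
S_5 = 30(1 - (3/5)^5) / (1 - (3/5))
S_5 = 30(1 - (243/3125)) / (2/5)
S_5 = 8646/125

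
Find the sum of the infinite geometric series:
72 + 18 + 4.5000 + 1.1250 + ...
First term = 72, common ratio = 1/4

For |r| < 1, S = a / (1 - r)
S = 72 / (1 - (1/4))
S = 72 / (3/4)
S = 96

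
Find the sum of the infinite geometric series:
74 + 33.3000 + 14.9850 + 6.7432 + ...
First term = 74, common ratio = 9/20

For |r| < 1, S = a / (1 - r)
S = 74 / (1 - (9/20))
S = 74 / (11/20)
S = 1480/11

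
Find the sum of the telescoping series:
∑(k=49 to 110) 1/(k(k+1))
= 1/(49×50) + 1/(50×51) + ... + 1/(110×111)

Partial fractions: 1/(k(k+1)) = 1/k - 1/(k+1)
The series telescopes:
= (1/49 - 1/50) + (1/50 - 1/51) + ... + (1/110 - 1/111)
= 1/49 - 1/111
= 62/5439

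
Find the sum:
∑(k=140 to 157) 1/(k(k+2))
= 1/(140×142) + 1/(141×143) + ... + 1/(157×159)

Partial fractions: 1/(k(k+2)) = (1/2)[1/k - 1/(k+2)]
Telescoping leaves the first two and last two terms:
= (1/2)[1/140 + 1/141 - 1/158 - 1/159]
= 44539/55100920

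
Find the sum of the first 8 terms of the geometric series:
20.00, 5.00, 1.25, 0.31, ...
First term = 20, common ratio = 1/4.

Sₙ = a(1 - rⁿ) / (1 - r)
S_8 = 20(1 - (1/4)^8) / (1 - (1/4))
S_8 = 20(1 - (1/65536)) / (3/4)
S_8 = 109225/4096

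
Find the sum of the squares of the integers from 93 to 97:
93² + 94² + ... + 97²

Use ∑_{k=1}^{n} k² = n(n+1)(2n+1)/6, then subtract the first 92 terms.
∑_{k=1}^{97} k² = 97×98×195/6 = 308945
∑_{k=1}^{92} k² = 92×93×185/6 = 263810
∑_{k=93}^{97} k² = 308945 - 263810 = 45135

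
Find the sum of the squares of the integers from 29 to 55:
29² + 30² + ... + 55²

Use ∑_{k=1}^{n} k² = n(n+1)(2n+1)/6, then subtract the first 28 terms.
∑_{k=1}^{55} k² = 55×56×111/6 = 56980
∑_{k=1}^{28} k² = 28×29×57/6 = 7714
∑_{k=29}^{55} k² = 56980 - 7714 = 49266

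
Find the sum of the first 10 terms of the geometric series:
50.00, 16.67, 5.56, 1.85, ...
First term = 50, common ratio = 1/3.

Sₙ = a(1 - rⁿ) / (1 - r)
S_10 = 50(1 - (1/3)^10) / (1 - (1/3))
S_10 = 50(1 - (1/59049)) / (2/3)
S_10 = 1476200/19683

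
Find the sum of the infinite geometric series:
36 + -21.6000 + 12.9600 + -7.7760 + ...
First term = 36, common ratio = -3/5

For |r| < 1, S = a / (1 - r)
S = 36 / (1 - (-3/5))
S = 36 / (8/5)
S = 45/2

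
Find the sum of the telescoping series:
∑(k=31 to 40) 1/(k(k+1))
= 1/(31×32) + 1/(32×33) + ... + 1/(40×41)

Partial fractions: 1/(k(k+1)) = 1/k - 1/(k+1)
The series telescopes:
= (1/31 - 1/32) + (1/32 - 1/33) + ... + (1/40 - 1/41)
= 1/31 - 1/41
= 10/1271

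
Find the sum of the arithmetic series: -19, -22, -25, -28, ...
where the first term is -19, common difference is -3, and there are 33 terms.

Sₙ = n/2 × (first + last)
Last term = a + (n-1)d = -19 + (33-1)×(-3) = -115
S_33 = 33/2 × (-19 + (-115))
S_33 = 33/2 × (-134) = -2211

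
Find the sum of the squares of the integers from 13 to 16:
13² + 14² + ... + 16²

Use ∑_{k=1}^{n} k² = n(n+1)(2n+1)/6, then subtract the first 12 terms.
∑_{k=1}^{16} k² = 16×17×33/6 = 1496
∑_{k=1}^{12} k² = 12×13×25/6 = 650
∑_{k=13}^{16} k² = 1496 - 650 = 846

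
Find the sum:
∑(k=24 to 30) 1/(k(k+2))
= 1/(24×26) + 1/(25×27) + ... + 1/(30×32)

Partial fractions: 1/(k(k+2)) = (1/2)[1/k - 1/(k+2)]
Telescoping leaves the first two and last two terms:
= (1/2)[1/24 + 1/25 - 1/31 - 1/32]
= 1351/148800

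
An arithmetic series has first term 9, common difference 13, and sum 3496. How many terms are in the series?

Using S = n/2 × [2a + (n-1)d]
3496 = n/2 × [2(9) + (n-1)(13)]
3496 = n/2 × [18 + 13n - 13]
6992 = n × [5 + 13n]
13n² + (5)n - 6992 = 0
Discriminant: Δ = (5)² - 4(13)(-6992) = 25 + 363584 = 363609
√Δ = 603
n = [-(5) + √Δ] / (2·13) = (-5 + 603) / 26 = 598 / 26 = 23
(The negative root is discarded since n must be a positive integer.)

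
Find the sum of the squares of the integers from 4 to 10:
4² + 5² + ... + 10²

Use ∑_{k=1}^{n} k² = n(n+1)(2n+1)/6, then subtract the first 3 terms.
∑_{k=1}^{10} k² = 10×11×21/6 = 385
∑_{k=1}^{3} k² = 3×4×7/6 = 14
∑_{k=4}^{10} k² = 385 - 14 = 371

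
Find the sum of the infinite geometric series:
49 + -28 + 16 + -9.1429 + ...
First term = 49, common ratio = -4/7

For |r| < 1, S = a / (1 - r)
S = 49 / (1 - (-4/7))
S = 49 / (11/7)
S = 343/11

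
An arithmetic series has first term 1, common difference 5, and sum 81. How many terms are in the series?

Using S = n/2 × [2a + (n-1)d]
81 = n/2 × [2(1) + (n-1)(5)]
81 = n/2 × [2 + 5n - 5]
162 = n × [-3 + 5n]
5n² + (-3)n - 162 = 0
Discriminant: Δ = (-3)² - 4(5)(-162) = 9 + 3240 = 3249
√Δ = 57
n = [-(-3) + √Δ] / (2·5) = (3 + 57) / 10 = 60 / 10 = 6
(The negative root is discarded since n must be a positive integer.)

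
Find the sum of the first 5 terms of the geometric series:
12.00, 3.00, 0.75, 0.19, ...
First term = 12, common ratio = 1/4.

Sₙ = a(1 - rⁿ) / (1 - r)
S_5 = 12(1 - (1/4)^5) / (1 - (1/4))
S_5 = 12(1 - (1/1024)) / (3/4)
S_5 = 1023/64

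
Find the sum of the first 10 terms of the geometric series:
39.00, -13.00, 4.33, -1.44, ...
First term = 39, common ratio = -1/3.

Sₙ = a(1 - rⁿ) / (1 - r)
S_10 = 39(1 - (-1/3)^10) / (1 - (-1/3))
S_10 = 39(1 - (1/59049)) / (4/3)
S_10 = 191906/6561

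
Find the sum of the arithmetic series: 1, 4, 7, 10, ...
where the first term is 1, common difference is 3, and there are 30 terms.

Sₙ = n/2 × (first + last)
Last term = a + (n-1)d = 1 + (30-1)×3 = 88
S_30 = 30/2 × (1 + 88)
S_30 = 30/2 × 89 = 1335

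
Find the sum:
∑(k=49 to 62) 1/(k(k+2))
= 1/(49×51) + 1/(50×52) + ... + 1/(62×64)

Partial fractions: 1/(k(k+2)) = (1/2)[1/k - 1/(k+2)]
Telescoping leaves the first two and last two terms:
= (1/2)[1/49 + 1/50 - 1/63 - 1/64]
= 6287/1411200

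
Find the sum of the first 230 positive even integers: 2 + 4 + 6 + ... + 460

Sum of first n even numbers = n(n+1)
= 230×231
= 53130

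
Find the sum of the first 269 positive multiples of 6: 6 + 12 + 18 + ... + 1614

Factor out 6: = 6(1 + 2 + ... + 269) = 6 × n(n+1)/2
= 6 × 269×270/2
= 6 × 36315
= 217890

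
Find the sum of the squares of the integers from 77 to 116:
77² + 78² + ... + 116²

Use ∑_{k=1}^{n} k² = n(n+1)(2n+1)/6, then subtract the first 76 terms.
∑_{k=1}^{116} k² = 116×117×233/6 = 527046
∑_{k=1}^{76} k² = 76×77×153/6 = 149226
∑_{k=77}^{116} k² = 527046 - 149226 = 377820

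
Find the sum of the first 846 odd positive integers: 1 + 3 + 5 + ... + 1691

Sum of first n odd numbers = n²
= 846²
= 715716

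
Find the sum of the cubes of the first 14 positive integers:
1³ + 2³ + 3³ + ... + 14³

Formula: ∑k³ = [n(n+1)/2]²
= [14×15/2]²
= 105²
= 11025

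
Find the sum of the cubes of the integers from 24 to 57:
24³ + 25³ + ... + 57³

Use ∑_{k=1}^{n} k³ = [n(n+1)/2]², then subtract the first 23 terms.
∑_{k=1}^{57} k³ = [57×58/2]² = 1653² = 2732409
∑_{k=1}^{23} k³ = [23×24/2]² = 276² = 76176
∑_{k=24}^{57} k³ = 2732409 - 76176 = 2656233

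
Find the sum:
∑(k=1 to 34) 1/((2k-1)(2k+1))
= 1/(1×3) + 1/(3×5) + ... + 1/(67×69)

Partial fractions: 1/((2k-1)(2k+1)) = (1/2)[1/(2k-1) - 1/(2k+1)]
The series telescopes:
= (1/2)[1/1 - 1/69]
= 34/69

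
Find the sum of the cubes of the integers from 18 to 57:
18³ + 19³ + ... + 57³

Use ∑_{k=1}^{n} k³ = [n(n+1)/2]², then subtract the first 17 terms.
∑_{k=1}^{57} k³ = [57×58/2]² = 1653² = 2732409
∑_{k=1}^{17} k³ = [17×18/2]² = 153² = 23409
∑_{k=18}^{57} k³ = 2732409 - 23409 = 2709000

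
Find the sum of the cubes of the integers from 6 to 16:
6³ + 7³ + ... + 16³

Use ∑_{k=1}^{n} k³ = [n(n+1)/2]², then subtract the first 5 terms.
∑_{k=1}^{16} k³ = [16×17/2]² = 136² = 18496
∑_{k=1}^{5} k³ = [5×6/2]² = 15² = 225
∑_{k=6}^{16} k³ = 18496 - 225 = 18271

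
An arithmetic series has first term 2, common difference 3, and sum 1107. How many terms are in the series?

Using S = n/2 × [2a + (n-1)d]
1107 = n/2 × [2(2) + (n-1)(3)]
1107 = n/2 × [4 + 3n - 3]
2214 = n × [1 + 3n]
3n² + (1)n - 2214 = 0
Discriminant: Δ = (1)² - 4(3)(-2214) = 1 + 26568 = 26569
√Δ = 163
n = [-(1) + √Δ] / (2·3) = (-1 + 163) / 6 = 162 / 6 = 27
(The negative root is discarded since n must be a positive integer.)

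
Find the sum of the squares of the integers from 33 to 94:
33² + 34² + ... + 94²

Use ∑_{k=1}^{n} k² = n(n+1)(2n+1)/6, then subtract the first 32 terms.
∑_{k=1}^{94} k² = 94×95×189/6 = 281295
∑_{k=1}^{32} k² = 32×33×65/6 = 11440
∑_{k=33}^{94} k² = 281295 - 11440 = 269855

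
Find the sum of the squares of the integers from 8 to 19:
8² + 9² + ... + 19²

Use ∑_{k=1}^{n} k² = n(n+1)(2n+1)/6, then subtract the first 7 terms.
∑_{k=1}^{19} k² = 19×20×39/6 = 2470
∑_{k=1}^{7} k² = 7×8×15/6 = 140
∑_{k=8}^{19} k² = 2470 - 140 = 2330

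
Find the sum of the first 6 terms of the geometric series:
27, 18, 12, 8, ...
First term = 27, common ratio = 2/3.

Sₙ = a(1 - rⁿ) / (1 - r)
S_6 = 27(1 - (2/3)^6) / (1 - (2/3))
S_6 = 27(1 - (64/729)) / (1/3)
S_6 = 665/9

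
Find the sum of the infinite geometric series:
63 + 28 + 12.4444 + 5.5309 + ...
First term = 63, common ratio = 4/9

For |r| < 1, S = a / (1 - r)
S = 63 / (1 - (4/9))
S = 63 / (5/9)
S = 567/5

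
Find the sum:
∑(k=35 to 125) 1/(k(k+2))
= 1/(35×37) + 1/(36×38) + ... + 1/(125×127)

Partial fractions: 1/(k(k+2)) = (1/2)[1/k - 1/(k+2)]
Telescoping leaves the first two and last two terms:
= (1/2)[1/35 + 1/36 - 1/126 - 1/127]
= 6487/320040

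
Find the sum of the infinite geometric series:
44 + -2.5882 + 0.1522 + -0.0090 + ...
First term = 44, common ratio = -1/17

For |r| < 1, S = a / (1 - r)
S = 44 / (1 - (-1/17))
S = 44 / (18/17)
S = 374/9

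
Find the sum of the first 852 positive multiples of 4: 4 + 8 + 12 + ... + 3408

Factor out 4: = 4(1 + 2 + ... + 852) = 4 × n(n+1)/2
= 4 × 852×853/2
= 4 × 363378
= 1453512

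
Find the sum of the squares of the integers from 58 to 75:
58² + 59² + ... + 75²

Use ∑_{k=1}^{n} k² = n(n+1)(2n+1)/6, then subtract the first 57 terms.
∑_{k=1}^{75} k² = 75×76×151/6 = 143450
∑_{k=1}^{57} k² = 57×58×115/6 = 63365
∑_{k=58}^{75} k² = 143450 - 63365 = 80085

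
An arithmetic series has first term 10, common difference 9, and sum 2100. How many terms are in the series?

Using S = n/2 × [2a + (n-1)d]
2100 = n/2 × [2(10) + (n-1)(9)]
2100 = n/2 × [20 + 9n - 9]
4200 = n × [11 + 9n]
9n² + (11)n - 4200 = 0
Discriminant: Δ = (11)² - 4(9)(-4200) = 121 + 151200 = 151321
√Δ = 389
n = [-(11) + √Δ] / (2·9) = (-11 + 389) / 18 = 378 / 18 = 21
(The negative root is discarded since n must be a positive integer.)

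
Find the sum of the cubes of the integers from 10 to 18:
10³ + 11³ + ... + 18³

Use ∑_{k=1}^{n} k³ = [n(n+1)/2]², then subtract the first 9 terms.
∑_{k=1}^{18} k³ = [18×19/2]² = 171² = 29241
∑_{k=1}^{9} k³ = [9×10/2]² = 45² = 2025
∑_{k=10}^{18} k³ = 29241 - 2025 = 27216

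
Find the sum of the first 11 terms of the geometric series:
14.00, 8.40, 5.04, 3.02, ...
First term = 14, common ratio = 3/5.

Sₙ = a(1 - rⁿ) / (1 - r)
S_11 = 14(1 - (3/5)^11) / (1 - (3/5))
S_11 = 14(1 - (177147/48828125)) / (2/5)
S_11 = 340556846/9765625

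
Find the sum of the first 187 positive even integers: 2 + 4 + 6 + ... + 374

Sum of first n even numbers = n(n+1)
= 187×188
= 35156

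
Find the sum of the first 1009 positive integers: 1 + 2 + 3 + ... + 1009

Formula: ∑k = n(n+1)/2
= 1009×1010/2
= 1019090/2
= 509545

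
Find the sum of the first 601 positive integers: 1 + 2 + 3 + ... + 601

Formula: ∑k = n(n+1)/2
= 601×602/2
= 361802/2
= 180901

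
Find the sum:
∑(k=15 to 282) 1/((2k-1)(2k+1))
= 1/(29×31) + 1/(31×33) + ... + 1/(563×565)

Partial fractions: 1/((2k-1)(2k+1)) = (1/2)[1/(2k-1) - 1/(2k+1)]
The series telescopes:
= (1/2)[1/29 - 1/565]
= 268/16385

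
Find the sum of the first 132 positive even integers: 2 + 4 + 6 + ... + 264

Sum of first n even numbers = n(n+1)
= 132×133
= 17556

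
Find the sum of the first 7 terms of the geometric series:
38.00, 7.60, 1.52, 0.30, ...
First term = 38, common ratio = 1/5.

Sₙ = a(1 - rⁿ) / (1 - r)
S_7 = 38(1 - (1/5)^7) / (1 - (1/5))
S_7 = 38(1 - (1/78125)) / (4/5)
S_7 = 742178/15625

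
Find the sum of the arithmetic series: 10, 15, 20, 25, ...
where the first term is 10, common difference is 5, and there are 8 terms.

Sₙ = n/2 × (first + last)
Last term = a + (n-1)d = 10 + (8-1)×5 = 45
S_8 = 8/2 × (10 + 45)
S_8 = 8/2 × 55 = 220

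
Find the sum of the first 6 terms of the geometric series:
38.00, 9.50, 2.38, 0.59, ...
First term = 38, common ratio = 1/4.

Sₙ = a(1 - rⁿ) / (1 - r)
S_6 = 38(1 - (1/4)^6) / (1 - (1/4))
S_6 = 38(1 - (1/4096)) / (3/4)
S_6 = 25935/512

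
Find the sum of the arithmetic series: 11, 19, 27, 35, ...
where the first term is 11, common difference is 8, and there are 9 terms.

Sₙ = n/2 × (first + last)
Last term = a + (n-1)d = 11 + (9-1)×8 = 75
S_9 = 9/2 × (11 + 75)
S_9 = 9/2 × 86 = 387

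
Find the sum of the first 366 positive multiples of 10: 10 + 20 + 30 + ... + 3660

Factor out 10: = 10(1 + 2 + ... + 366) = 10 × n(n+1)/2
= 10 × 366×367/2
= 10 × 67161
= 671610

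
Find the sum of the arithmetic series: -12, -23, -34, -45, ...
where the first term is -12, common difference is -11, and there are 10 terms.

Sₙ = n/2 × (first + last)
Last term = a + (n-1)d = -12 + (10-1)×(-11) = -111
S_10 = 10/2 × (-12 + (-111))
S_10 = 10/2 × (-123) = -615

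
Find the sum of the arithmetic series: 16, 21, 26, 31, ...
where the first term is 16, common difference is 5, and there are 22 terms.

Sₙ = n/2 × (first + last)
Last term = a + (n-1)d = 16 + (22-1)×5 = 121
S_22 = 22/2 × (16 + 121)
S_22 = 22/2 × 137 = 1507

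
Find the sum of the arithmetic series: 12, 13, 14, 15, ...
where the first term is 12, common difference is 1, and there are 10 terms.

Sₙ = n/2 × (first + last)
Last term = a + (n-1)d = 12 + (10-1)×1 = 21
S_10 = 10/2 × (12 + 21)
S_10 = 10/2 × 33 = 165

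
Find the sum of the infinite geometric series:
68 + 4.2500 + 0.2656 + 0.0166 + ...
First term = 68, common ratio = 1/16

For |r| < 1, S = a / (1 - r)
S = 68 / (1 - (1/16))
S = 68 / (15/16)
S = 1088/15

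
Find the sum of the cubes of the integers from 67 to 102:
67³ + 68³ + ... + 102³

Use ∑_{k=1}^{n} k³ = [n(n+1)/2]², then subtract the first 66 terms.
∑_{k=1}^{102} k³ = [102×103/2]² = 5253² = 27594009
∑_{k=1}^{66} k³ = [66×67/2]² = 2211² = 4888521
∑_{k=67}^{102} k³ = 27594009 - 4888521 = 22705488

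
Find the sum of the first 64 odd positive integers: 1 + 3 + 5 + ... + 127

Sum of first n odd numbers = n²
= 64²
= 4096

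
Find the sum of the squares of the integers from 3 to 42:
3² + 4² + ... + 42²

Use ∑_{k=1}^{n} k² = n(n+1)(2n+1)/6, then subtract the first 2 terms.
∑_{k=1}^{42} k² = 42×43×85/6 = 25585
∑_{k=1}^{2} k² = 2×3×5/6 = 5
∑_{k=3}^{42} k² = 25585 - 5 = 25580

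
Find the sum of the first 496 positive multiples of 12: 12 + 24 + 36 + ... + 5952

Factor out 12: = 12(1 + 2 + ... + 496) = 12 × n(n+1)/2
= 12 × 496×497/2
= 12 × 123256
= 1479072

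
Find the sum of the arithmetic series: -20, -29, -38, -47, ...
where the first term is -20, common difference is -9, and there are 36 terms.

Sₙ = n/2 × (first + last)
Last term = a + (n-1)d = -20 + (36-1)×(-9) = -335
S_36 = 36/2 × (-20 + (-335))
S_36 = 36/2 × (-355) = -6390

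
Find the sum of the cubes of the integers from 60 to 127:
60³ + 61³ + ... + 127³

Use ∑_{k=1}^{n} k³ = [n(n+1)/2]², then subtract the first 59 terms.
∑_{k=1}^{127} k³ = [127×128/2]² = 8128² = 66064384
∑_{k=1}^{59} k³ = [59×60/2]² = 1770² = 3132900
∑_{k=60}^{127} k³ = 66064384 - 3132900 = 62931484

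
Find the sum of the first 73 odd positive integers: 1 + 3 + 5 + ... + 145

Sum of first n odd numbers = n²
= 73²
= 5329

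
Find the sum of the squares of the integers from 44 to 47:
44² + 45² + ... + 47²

Use ∑_{k=1}^{n} k² = n(n+1)(2n+1)/6, then subtract the first 43 terms.
∑_{k=1}^{47} k² = 47×48×95/6 = 35720
∑_{k=1}^{43} k² = 43×44×87/6 = 27434
∑_{k=44}^{47} k² = 35720 - 27434 = 8286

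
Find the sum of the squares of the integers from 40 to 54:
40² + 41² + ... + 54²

Use ∑_{k=1}^{n} k² = n(n+1)(2n+1)/6, then subtract the first 39 terms.
∑_{k=1}^{54} k² = 54×55×109/6 = 53955
∑_{k=1}^{39} k² = 39×40×79/6 = 20540
∑_{k=40}^{54} k² = 53955 - 20540 = 33415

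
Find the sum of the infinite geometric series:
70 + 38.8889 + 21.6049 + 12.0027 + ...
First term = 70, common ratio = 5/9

For |r| < 1, S = a / (1 - r)
S = 70 / (1 - (5/9))
S = 70 / (4/9)
S = 315/2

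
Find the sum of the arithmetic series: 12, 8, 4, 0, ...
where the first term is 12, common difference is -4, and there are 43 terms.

Sₙ = n/2 × (first + last)
Last term = a + (n-1)d = 12 + (43-1)×(-4) = -156
S_43 = 43/2 × (12 + (-156))
S_43 = 43/2 × (-144) = -3096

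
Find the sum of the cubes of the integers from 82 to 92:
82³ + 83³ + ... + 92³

Use ∑_{k=1}^{n} k³ = [n(n+1)/2]², then subtract the first 81 terms.
∑_{k=1}^{92} k³ = [92×93/2]² = 4278² = 18301284
∑_{k=1}^{81} k³ = [81×82/2]² = 3321² = 11029041
∑_{k=82}^{92} k³ = 18301284 - 11029041 = 7272243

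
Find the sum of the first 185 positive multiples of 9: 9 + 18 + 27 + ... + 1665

Factor out 9: = 9(1 + 2 + ... + 185) = 9 × n(n+1)/2
= 9 × 185×186/2
= 9 × 17205
= 154845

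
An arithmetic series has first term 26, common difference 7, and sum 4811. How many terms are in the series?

Using S = n/2 × [2a + (n-1)d]
4811 = n/2 × [2(26) + (n-1)(7)]
4811 = n/2 × [52 + 7n - 7]
9622 = n × [45 + 7n]
7n² + (45)n - 9622 = 0
Discriminant: Δ = (45)² - 4(7)(-9622) = 2025 + 269416 = 271441
√Δ = 521
n = [-(45) + √Δ] / (2·7) = (-45 + 521) / 14 = 476 / 14 = 34
(The negative root is discarded since n must be a positive integer.)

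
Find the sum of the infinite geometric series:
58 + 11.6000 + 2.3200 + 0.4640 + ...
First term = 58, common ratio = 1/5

For |r| < 1, S = a / (1 - r)
S = 58 / (1 - (1/5))
S = 58 / (4/5)
S = 145/2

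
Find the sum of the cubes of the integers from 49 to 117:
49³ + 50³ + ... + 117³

Use ∑_{k=1}^{n} k³ = [n(n+1)/2]², then subtract the first 48 terms.
∑_{k=1}^{117} k³ = [117×118/2]² = 6903² = 47651409
∑_{k=1}^{48} k³ = [48×49/2]² = 1176² = 1382976
∑_{k=49}^{117} k³ = 47651409 - 1382976 = 46268433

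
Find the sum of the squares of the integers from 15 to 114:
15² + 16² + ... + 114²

Use ∑_{k=1}^{n} k² = n(n+1)(2n+1)/6, then subtract the first 14 terms.
∑_{k=1}^{114} k² = 114×115×229/6 = 500365
∑_{k=1}^{14} k² = 14×15×29/6 = 1015
∑_{k=15}^{114} k² = 500365 - 1015 = 499350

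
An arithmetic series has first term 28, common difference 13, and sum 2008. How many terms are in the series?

Using S = n/2 × [2a + (n-1)d]
2008 = n/2 × [2(28) + (n-1)(13)]
2008 = n/2 × [56 + 13n - 13]
4016 = n × [43 + 13n]
13n² + (43)n - 4016 = 0
Discriminant: Δ = (43)² - 4(13)(-4016) = 1849 + 208832 = 210681
√Δ = 459
n = [-(43) + √Δ] / (2·13) = (-43 + 459) / 26 = 416 / 26 = 16
(The negative root is discarded since n must be a positive integer.)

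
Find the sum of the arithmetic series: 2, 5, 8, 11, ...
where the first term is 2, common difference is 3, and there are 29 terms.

Sₙ = n/2 × (first + last)
Last term = a + (n-1)d = 2 + (29-1)×3 = 86
S_29 = 29/2 × (2 + 86)
S_29 = 29/2 × 88 = 1276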